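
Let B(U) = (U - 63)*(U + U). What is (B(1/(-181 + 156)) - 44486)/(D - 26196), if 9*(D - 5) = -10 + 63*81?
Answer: 125102691/72070625 ≈ 1.7358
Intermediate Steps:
B(U) = 2*U*(-63 + U) (B(U) = (-63 + U)*(2*U) = 2*U*(-63 + U))
D = 5138/9 (D = 5 + (-10 + 63*81)/9 = 5 + (-10 + 5103)/9 = 5 + (⅑)*5093 = 5 + 5093/9 = 5138/9 ≈ 570.89)
(B(1/(-181 + 156)) - 44486)/(D - 26196) = (2*(-63 + 1/(-181 + 156))/(-181 + 156) - 44486)/(5138/9 - 26196) = (2*(-63 + 1/(-25))/(-25) - 44486)/(-230626/9) = (2*(-1/25)*(-63 - 1/25) - 44486)*(-9/230626) = (2*(-1/25)*(-1576/25) - 44486)*(-9/230626) = (3152/625 - 44486)*(-9/230626) = -27800598/625*(-9/230626) = 125102691/72070625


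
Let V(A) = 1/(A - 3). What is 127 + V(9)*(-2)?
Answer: 380/3 ≈ 126.67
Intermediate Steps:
V(A) = 1/(-3 + A)
127 + V(9)*(-2) = 127 - 2/(-3 + 9) = 127 - 2/6 = 127 + (⅙)*(-2) = 127 - ⅓ = 380/3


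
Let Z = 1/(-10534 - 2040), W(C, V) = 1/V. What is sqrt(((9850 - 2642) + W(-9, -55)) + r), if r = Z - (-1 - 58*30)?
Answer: sqrt(4280021127952570)/691570 ≈ 94.599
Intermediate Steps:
Z = -1/12574 (Z = 1/(-12574) = -1/12574 ≈ -7.9529e-5)
r = 21891333/12574 (r = -1/12574 - (-1 - 58*30) = -1/12574 - (-1 - 1740) = -1/12574 - 1*(-1741) = -1/12574 + 1741 = 21891333/12574 ≈ 1741.0)
sqrt(((9850 - 2642) + W(-9, -55)) + r) = sqrt(((9850 - 2642) + 1/(-55)) + 21891333/12574) = sqrt((7208 - 1/55) + 21891333/12574) = sqrt(396439/55 + 21891333/12574) = sqrt(6188847301/691570) = sqrt(4280021127952570)/691570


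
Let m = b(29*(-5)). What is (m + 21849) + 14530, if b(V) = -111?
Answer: 36268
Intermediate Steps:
m = -111
(m + 21849) + 14530 = (-111 + 21849) + 14530 = 21738 + 14530 = 36268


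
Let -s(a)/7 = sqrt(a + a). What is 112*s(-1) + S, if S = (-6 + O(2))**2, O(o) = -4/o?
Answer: 64 - 784*I*sqrt(2) ≈ 64.0 - 1108.7*I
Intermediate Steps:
s(a) = -7*sqrt(2)*sqrt(a) (s(a) = -7*sqrt(a + a) = -7*sqrt(2)*sqrt(a))
S = 64 (S = (-6 - 4/2)**2 = (-6 - 4*1/2)**2 = (-6 - 2)**2 = (-8)**2 = 64)
112*s(-1) + S = 112*(-7*sqrt(2)*sqrt(-1)) + 64 = 112*(-7*sqrt(2)*I) + 64 = 112*(-7*I*sqrt(2)) + 64 = -784*I*sqrt(2) + 64 = 64 - 784*I*sqrt(2)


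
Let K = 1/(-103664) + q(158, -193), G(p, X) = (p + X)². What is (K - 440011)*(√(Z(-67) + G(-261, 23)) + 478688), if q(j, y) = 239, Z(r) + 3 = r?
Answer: -1363917479252062/6479 - 136765573827*√6286/103664 ≈ -2.1062e+11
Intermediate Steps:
G(p, X) = (X + p)²
Z(r) = -3 + r
K = 24775695/103664 (K = 1/(-103664) + 239 = -1/103664 + 239 = 24775695/103664 ≈ 239.00)
(K - 440011)*(√(Z(-67) + G(-261, 23)) + 478688) = (24775695/103664 - 440011)*(√((-3 - 67) + (23 - 261)²) + 478688) = -45588524609*(√(-70 + (-238)²) + 478688)/103664 = -45588524609*(√(-70 + 56644) + 478688)/103664 = -45588524609*(√56574 + 478688)/103664 = -45588524609*(3*√6286 + 478688)/103664 = -45588524609*(478688 + 3*√6286)/103664 = -1363917479252062/6479 - 136765573827*√6286/103664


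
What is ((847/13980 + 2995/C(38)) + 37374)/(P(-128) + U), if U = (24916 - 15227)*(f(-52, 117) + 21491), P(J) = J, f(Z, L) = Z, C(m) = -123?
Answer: 21408107347/119062292560740 ≈ 0.00017981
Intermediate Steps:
U = 207722471 (U = (24916 - 15227)*(-52 + 21491) = 9689*21439 = 207722471)
((847/13980 + 2995/C(38)) + 37374)/(P(-128) + U) = ((847/13980 + 2995/(-123)) + 37374)/(-128 + 207722471) = ((847*(1/13980) + 2995*(-1/123)) + 37374)/207722343 = ((847/13980 - 2995/123) + 37374)*(1/207722343) = (-13921973/573180 + 37374)*(1/207722343) = (21408107347/573180)*(1/207722343) = 21408107347/119062292560740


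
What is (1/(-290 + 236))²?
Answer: 1/2916 ≈ 0.00034294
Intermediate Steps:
(1/(-290 + 236))² = (1/(-54))² = (-1/54)² = 1/2916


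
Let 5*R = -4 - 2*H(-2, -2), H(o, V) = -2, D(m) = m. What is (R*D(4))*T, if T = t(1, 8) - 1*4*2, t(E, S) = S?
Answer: 0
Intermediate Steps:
T = 0 (T = 8 - 1*4*2 = 8 - 4*2 = 8 - 1*8 = 8 - 8 = 0)
R = 0 (R = (-4 - 2*(-2))/5 = (-4 + 4)/5 = (⅕)*0 = 0)
(R*D(4))*T = (0*4)*0 = 0*0 = 0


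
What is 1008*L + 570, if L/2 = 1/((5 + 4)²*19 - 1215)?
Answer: 5186/9 ≈ 576.22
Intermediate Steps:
L = 1/162 (L = 2/((5 + 4)²*19 - 1215) = 2/(9²*19 - 1215) = 2/(81*19 - 1215) = 2/(1539 - 1215) = 2/324 = 2*(1/324) = 1/162 ≈ 0.0061728)
1008*L + 570 = 1008*(1/162) + 570 = 56/9 + 570 = 5186/9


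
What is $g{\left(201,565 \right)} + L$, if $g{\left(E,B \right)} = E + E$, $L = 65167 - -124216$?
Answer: $189785$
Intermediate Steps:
$L = 189383$ ($L = 65167 + 124216 = 189383$)
$g{\left(E,B \right)} = 2 E$
$g{\left(201,565 \right)} + L = 2 \cdot 201 + 189383 = 402 + 189383 = 189785$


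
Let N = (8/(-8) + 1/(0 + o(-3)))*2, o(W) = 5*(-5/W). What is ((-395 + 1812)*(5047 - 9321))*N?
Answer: 266475352/25 ≈ 1.0659e+7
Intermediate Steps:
o(W) = -25/W
N = -44/25 (N = (8/(-8) + 1/(0 - 25/(-3)))*2 = (8*(-1/8) + 1/(0 - 25*(-1/3)))*2 = (-1 + 1/(0 + 25/3))*2 = (-1 + 1/(25/3))*2 = (-1 + 3/25)*2 = -22/25*2 = -44/25 ≈ -1.7600)
((-395 + 1812)*(5047 - 9321))*N = ((-395 + 1812)*(5047 - 9321))*(-44/25) = (1417*(-4274))*(-44/25) = -6056258*(-44/25) = 266475352/25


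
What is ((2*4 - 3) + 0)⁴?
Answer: 625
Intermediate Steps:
((2*4 - 3) + 0)⁴ = ((8 - 3) + 0)⁴ = (5 + 0)⁴ = 5⁴ = 625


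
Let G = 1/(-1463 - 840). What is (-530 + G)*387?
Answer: -472368717/2303 ≈ -2.0511e+5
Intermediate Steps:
G = -1/2303 (G = 1/(-2303) = -1/2303 ≈ -0.00043422)
(-530 + G)*387 = (-530 - 1/2303)*387 = -1220591/2303*387 = -472368717/2303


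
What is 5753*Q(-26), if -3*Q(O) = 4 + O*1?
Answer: 126566/3 ≈ 42189.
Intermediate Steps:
Q(O) = -4/3 - O/3 (Q(O) = -(4 + O*1)/3 = -(4 + O)/3 = -4/3 - O/3)
5753*Q(-26) = 5753*(-4/3 - 1/3*(-26)) = 5753*(-4/3 + 26/3) = 5753*(22/3) = 126566/3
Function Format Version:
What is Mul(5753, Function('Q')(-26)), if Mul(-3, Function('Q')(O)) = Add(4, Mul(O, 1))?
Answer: Rational(126566, 3) ≈ 42189.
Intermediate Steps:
Function('Q')(O) = Add(Rational(-4, 3), Mul(Rational(-1, 3), O)) (Function('Q')(O) = Mul(Rational(-1, 3), Add(4, Mul(O, 1))) = Mul(Rational(-1, 3), Add(4, O)) = Add(Rational(-4, 3), Mul(Rational(-1, 3), O)))
Mul(5753, Function('Q')(-26)) = Mul(5753, Add(Rational(-4, 3), Mul(Rational(-1, 3), -26))) = Mul(5753, Add(Rational(-4, 3), Rational(26, 3))) = Mul(5753, Rational(22, 3)) = Rational(126566, 3)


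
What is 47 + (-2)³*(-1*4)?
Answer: 79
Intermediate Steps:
47 + (-2)³*(-1*4) = 47 - 8*(-4) = 47 + 32 = 79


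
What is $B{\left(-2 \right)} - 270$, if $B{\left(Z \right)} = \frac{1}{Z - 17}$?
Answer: $- \frac{5131}{19} \approx -270.05$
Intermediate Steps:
$B{\left(Z \right)} = \frac{1}{-17 + Z}$
$B{\left(-2 \right)} - 270 = \frac{1}{-17 - 2} - 270 = \frac{1}{-19} - 270 = - \frac{1}{19} - 270 = - \frac{5131}{19}$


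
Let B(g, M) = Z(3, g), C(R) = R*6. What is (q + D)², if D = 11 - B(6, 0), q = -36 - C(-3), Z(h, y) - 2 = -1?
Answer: 64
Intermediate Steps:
Z(h, y) = 1 (Z(h, y) = 2 - 1 = 1)
C(R) = 6*R
B(g, M) = 1
q = -18 (q = -36 - 6*(-3) = -36 - 1*(-18) = -36 + 18 = -18)
D = 10 (D = 11 - 1*1 = 11 - 1 = 10)
(q + D)² = (-18 + 10)² = (-8)² = 64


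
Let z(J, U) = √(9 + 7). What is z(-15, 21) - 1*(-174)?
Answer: 178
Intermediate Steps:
z(J, U) = 4 (z(J, U) = √16 = 4)
z(-15, 21) - 1*(-174) = 4 - 1*(-174) = 4 + 174 = 178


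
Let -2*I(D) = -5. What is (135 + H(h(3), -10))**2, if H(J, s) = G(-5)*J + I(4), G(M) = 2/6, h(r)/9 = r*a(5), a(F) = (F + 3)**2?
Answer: 2036329/4 ≈ 5.0908e+5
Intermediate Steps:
a(F) = (3 + F)**2
h(r) = 576*r (h(r) = 9*(r*(3 + 5)**2) = 9*(r*8**2) = 9*(r*64) = 9*(64*r) = 576*r)
G(M) = 1/3 (G(M) = 2*(1/6) = 1/3)
I(D) = 5/2 (I(D) = -1/2*(-5) = 5/2)
H(J, s) = 5/2 + J/3 (H(J, s) = J/3 + 5/2 = 5/2 + J/3)
(135 + H(h(3), -10))**2 = (135 + (5/2 + (576*3)/3))**2 = (135 + (5/2 + (1/3)*1728))**2 = (135 + (5/2 + 576))**2 = (135 + 1157/2)**2 = (1427/2)**2 = 2036329/4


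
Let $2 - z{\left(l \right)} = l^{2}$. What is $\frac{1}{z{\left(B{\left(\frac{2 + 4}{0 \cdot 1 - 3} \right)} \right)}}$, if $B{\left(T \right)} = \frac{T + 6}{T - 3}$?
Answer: $\frac{25}{34} \approx 0.73529$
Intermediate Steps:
$B{\left(T \right)} = \frac{6 + T}{-3 + T}$
$z{\left(l \right)} = 2 - l^{2}$
$\frac{1}{z{\left(B{\left(\frac{2 + 4}{0 \cdot 1 - 3} \right)} \right)}} = \frac{1}{2 - \left(\frac{6 + \frac{2 + 4}{0 \cdot 1 - 3}}{-3 + \frac{2 + 4}{0 \cdot 1 - 3}}\right)^{2}} = \frac{1}{2 - \left(\frac{6 + \frac{6}{0 - 3}}{-3 + \frac{6}{0 - 3}}\right)^{2}} = \frac{1}{2 - \left(\frac{6 + \frac{6}{-3}}{-3 + \frac{6}{-3}}\right)^{2}} = \frac{1}{2 - \left(\frac{6 + 6 \left(- \frac{1}{3}\right)}{-3 + 6 \left(- \frac{1}{3}\right)}\right)^{2}} = \frac{1}{2 - \left(\frac{6 - 2}{-3 - 2}\right)^{2}} = \frac{1}{2 - \left(\frac{1}{-5} \cdot 4\right)^{2}} = \frac{1}{2 - \left(\left(- \frac{1}{5}\right) 4\right)^{2}} = \frac{1}{2 - \left(- \frac{4}{5}\right)^{2}} = \frac{1}{2 - \frac{16}{25}} = \frac{1}{\frac{34}{25}} = \frac{25}{34}$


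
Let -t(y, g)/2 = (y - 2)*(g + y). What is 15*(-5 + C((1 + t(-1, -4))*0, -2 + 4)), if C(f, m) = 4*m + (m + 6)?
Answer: 165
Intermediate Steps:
t(y, g) = -2*(-2 + y)*(g + y) (t(y, g) = -2*(y - 2)*(g + y) = -2*(-2 + y)*(g + y))
C(f, m) = 6 + 5*m (C(f, m) = 4*m + (6 + m) = 6 + 5*m)
15*(-5 + C((1 + t(-1, -4))*0, -2 + 4)) = 15*(-5 + (6 + 5*(-2 + 4))) = 15*(-5 + (6 + 5*2)) = 15*(-5 + (6 + 10)) = 15*(-5 + 16) = 15*11 = 165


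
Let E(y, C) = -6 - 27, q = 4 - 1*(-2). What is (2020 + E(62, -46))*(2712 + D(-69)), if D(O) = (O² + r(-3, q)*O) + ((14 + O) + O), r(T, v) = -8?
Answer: 15699287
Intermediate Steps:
q = 6 (q = 4 + 2 = 6)
E(y, C) = -33
D(O) = 14 + O² - 6*O (D(O) = (O² - 8*O) + ((14 + O) + O) = (O² - 8*O) + (14 + 2*O) = 14 + O² - 6*O)
(2020 + E(62, -46))*(2712 + D(-69)) = (2020 - 33)*(2712 + (14 + (-69)² - 6*(-69))) = 1987*(2712 + (14 + 4761 + 414)) = 1987*(2712 + 5189) = 1987*7901 = 15699287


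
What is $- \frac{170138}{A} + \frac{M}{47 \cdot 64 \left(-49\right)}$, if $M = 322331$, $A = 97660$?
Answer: $- \frac{14138956389}{3598575680} \approx -3.929$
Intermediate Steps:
$- \frac{170138}{A} + \frac{M}{47 \cdot 64 \left(-49\right)} = - \frac{170138}{97660} + \frac{322331}{47 \cdot 64 \left(-49\right)} = \left(-170138\right) \frac{1}{97660} + \frac{322331}{3008 \left(-49\right)} = - \frac{85069}{48830} + \frac{322331}{-147392} = - \frac{85069}{48830} + 322331 \left(- \frac{1}{147392}\right) = - \frac{85069}{48830} - \frac{322331}{147392} = - \frac{14138956389}{3598575680}$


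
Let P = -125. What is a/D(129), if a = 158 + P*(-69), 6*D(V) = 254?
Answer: 26349/127 ≈ 207.47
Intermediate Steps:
D(V) = 127/3 (D(V) = (1/6)*254 = 127/3)
a = 8783 (a = 158 - 125*(-69) = 158 + 8625 = 8783)
a/D(129) = 8783/(127/3) = 8783*(3/127) = 26349/127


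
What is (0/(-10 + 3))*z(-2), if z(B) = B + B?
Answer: 0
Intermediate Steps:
z(B) = 2*B
(0/(-10 + 3))*z(-2) = (0/(-10 + 3))*(2*(-2)) = (0/(-7))*(-4) = (0*(-⅐))*(-4) = 0*(-4) = 0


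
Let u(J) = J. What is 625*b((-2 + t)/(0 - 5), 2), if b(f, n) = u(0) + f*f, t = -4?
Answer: 900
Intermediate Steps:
b(f, n) = f² (b(f, n) = 0 + f*f = 0 + f² = f²)
625*b((-2 + t)/(0 - 5), 2) = 625*((-2 - 4)/(0 - 5))² = 625*(-6/(-5))² = 625*(-6*(-⅕))² = 625*(6/5)² = 625*(36/25) = 900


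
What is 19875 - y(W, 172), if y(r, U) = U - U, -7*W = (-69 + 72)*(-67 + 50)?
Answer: 19875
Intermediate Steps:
W = 51/7 (W = -(-69 + 72)*(-67 + 50)/7 = -3*(-17)/7 = -⅐*(-51) = 51/7 ≈ 7.2857)
y(r, U) = 0
19875 - y(W, 172) = 19875 - 1*0 = 19875 + 0 = 19875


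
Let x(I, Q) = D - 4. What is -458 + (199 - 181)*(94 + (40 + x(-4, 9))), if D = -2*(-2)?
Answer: 1954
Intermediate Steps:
D = 4
x(I, Q) = 0 (x(I, Q) = 4 - 4 = 0)
-458 + (199 - 181)*(94 + (40 + x(-4, 9))) = -458 + (199 - 181)*(94 + (40 + 0)) = -458 + 18*(94 + 40) = -458 + 18*134 = -458 + 2412 = 1954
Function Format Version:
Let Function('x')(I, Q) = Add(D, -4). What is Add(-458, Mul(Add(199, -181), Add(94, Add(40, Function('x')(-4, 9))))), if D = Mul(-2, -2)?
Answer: 1954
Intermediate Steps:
D = 4
Function('x')(I, Q) = 0 (Function('x')(I, Q) = Add(4, -4) = 0)
Add(-458, Mul(Add(199, -181), Add(94, Add(40, Function('x')(-4, 9))))) = Add(-458, Mul(Add(199, -181), Add(94, Add(40, 0)))) = Add(-458, Mul(18, Add(94, 40))) = Add(-458, Mul(18, 134)) = Add(-458, 2412) = 1954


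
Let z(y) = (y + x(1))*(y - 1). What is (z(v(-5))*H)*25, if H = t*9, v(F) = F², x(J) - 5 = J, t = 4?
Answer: 669600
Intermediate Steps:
x(J) = 5 + J
H = 36 (H = 4*9 = 36)
z(y) = (-1 + y)*(6 + y) (z(y) = (y + (5 + 1))*(y - 1) = (y + 6)*(-1 + y) = (6 + y)*(-1 + y) = (-1 + y)*(6 + y))
(z(v(-5))*H)*25 = ((-6 + ((-5)²)² + 5*(-5)²)*36)*25 = ((-6 + 25² + 5*25)*36)*25 = ((-6 + 625 + 125)*36)*25 = (744*36)*25 = 26784*25 = 669600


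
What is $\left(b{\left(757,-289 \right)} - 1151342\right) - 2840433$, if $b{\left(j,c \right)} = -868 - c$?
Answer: $-3992354$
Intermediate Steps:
$\left(b{\left(757,-289 \right)} - 1151342\right) - 2840433 = \left(\left(-868 - -289\right) - 1151342\right) - 2840433 = \left(\left(-868 + 289\right) - 1151342\right) - 2840433 = \left(-579 - 1151342\right) - 2840433 = -1151921 - 2840433 = -3992354$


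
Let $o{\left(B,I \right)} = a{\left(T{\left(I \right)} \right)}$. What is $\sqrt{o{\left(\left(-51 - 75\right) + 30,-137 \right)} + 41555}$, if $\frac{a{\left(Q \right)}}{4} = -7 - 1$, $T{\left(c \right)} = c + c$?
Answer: $\sqrt{41523} \approx 203.77$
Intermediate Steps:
$T{\left(c \right)} = 2 c$
$a{\left(Q \right)} = -32$ ($a{\left(Q \right)} = 4 \left(-7 - 1\right) = 4 \left(-8\right) = -32$)
$o{\left(B,I \right)} = -32$
$\sqrt{o{\left(\left(-51 - 75\right) + 30,-137 \right)} + 41555} = \sqrt{-32 + 41555} = \sqrt{41523}$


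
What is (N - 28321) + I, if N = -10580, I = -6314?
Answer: -45215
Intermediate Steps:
(N - 28321) + I = (-10580 - 28321) - 6314 = -38901 - 6314 = -45215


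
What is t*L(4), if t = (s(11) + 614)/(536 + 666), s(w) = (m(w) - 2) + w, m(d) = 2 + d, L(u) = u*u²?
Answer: 20352/601 ≈ 33.864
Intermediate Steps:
L(u) = u³
s(w) = 2*w (s(w) = ((2 + w) - 2) + w = w + w = 2*w)
t = 318/601 (t = (2*11 + 614)/(536 + 666) = (22 + 614)/1202 = 636*(1/1202) = 318/601 ≈ 0.52912)
t*L(4) = (318/601)*4³ = (318/601)*64 = 20352/601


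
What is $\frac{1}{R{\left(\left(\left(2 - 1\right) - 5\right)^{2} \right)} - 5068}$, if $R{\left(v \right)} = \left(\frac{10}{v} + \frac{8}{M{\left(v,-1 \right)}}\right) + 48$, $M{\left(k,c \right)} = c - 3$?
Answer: $- \frac{8}{40171} \approx -0.00019915$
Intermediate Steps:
$M{\left(k,c \right)} = -3 + c$ ($M{\left(k,c \right)} = c - 3 = -3 + c$)
$R{\left(v \right)} = 46 + \frac{10}{v}$ ($R{\left(v \right)} = \left(\frac{10}{v} + \frac{8}{-3 - 1}\right) + 48 = \left(\frac{10}{v} + \frac{8}{-4}\right) + 48 = \left(\frac{10}{v} + 8 \left(- \frac{1}{4}\right)\right) + 48 = \left(\frac{10}{v} - 2\right) + 48 = \left(-2 + \frac{10}{v}\right) + 48 = 46 + \frac{10}{v}$)
$\frac{1}{R{\left(\left(\left(2 - 1\right) - 5\right)^{2} \right)} - 5068} = \frac{1}{\left(46 + \frac{10}{\left(\left(2 - 1\right) - 5\right)^{2}}\right) - 5068} = \frac{1}{\left(46 + \frac{10}{\left(1 - 5\right)^{2}}\right) - 5068} = \frac{1}{\left(46 + \frac{10}{\left(-4\right)^{2}}\right) - 5068} = \frac{1}{\left(46 + \frac{10}{16}\right) - 5068} = \frac{1}{\left(46 + 10 \cdot \frac{1}{16}\right) - 5068} = \frac{1}{\left(46 + \frac{5}{8}\right) - 5068} = \frac{1}{\frac{373}{8} - 5068} = \frac{1}{- \frac{40171}{8}} = - \frac{8}{40171}$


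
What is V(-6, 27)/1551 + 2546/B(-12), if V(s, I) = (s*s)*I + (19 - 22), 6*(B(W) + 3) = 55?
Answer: 7909643/19129 ≈ 413.49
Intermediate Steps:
B(W) = 37/6 (B(W) = -3 + (⅙)*55 = -3 + 55/6 = 37/6)
V(s, I) = -3 + I*s² (V(s, I) = s²*I - 3 = I*s² - 3 = -3 + I*s²)
V(-6, 27)/1551 + 2546/B(-12) = (-3 + 27*(-6)²)/1551 + 2546/(37/6) = (-3 + 27*36)*(1/1551) + 2546*(6/37) = (-3 + 972)*(1/1551) + 15276/37 = 969*(1/1551) + 15276/37 = 323/517 + 15276/37 = 7909643/19129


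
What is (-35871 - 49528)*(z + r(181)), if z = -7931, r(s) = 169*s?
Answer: -1934970542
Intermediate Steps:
(-35871 - 49528)*(z + r(181)) = (-35871 - 49528)*(-7931 + 169*181) = -85399*(-7931 + 30589) = -85399*22658 = -1934970542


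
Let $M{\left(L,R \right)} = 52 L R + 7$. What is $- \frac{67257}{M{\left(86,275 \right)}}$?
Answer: $- \frac{67257}{1229807} \approx -0.054689$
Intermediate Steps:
$M{\left(L,R \right)} = 7 + 52 L R$ ($M{\left(L,R \right)} = 52 L R + 7 = 7 + 52 L R$)
$- \frac{67257}{M{\left(86,275 \right)}} = - \frac{67257}{7 + 52 \cdot 86 \cdot 275} = - \frac{67257}{7 + 1229800} = - \frac{67257}{1229807}$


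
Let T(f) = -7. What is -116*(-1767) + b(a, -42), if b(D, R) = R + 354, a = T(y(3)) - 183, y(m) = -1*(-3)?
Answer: 205284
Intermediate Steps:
y(m) = 3
a = -190 (a = -7 - 183 = -190)
b(D, R) = 354 + R
-116*(-1767) + b(a, -42) = -116*(-1767) + (354 - 42) = 204972 + 312 = 205284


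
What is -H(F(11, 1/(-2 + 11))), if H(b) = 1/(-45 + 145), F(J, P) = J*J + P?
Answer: -1/100 ≈ -0.010000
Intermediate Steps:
F(J, P) = P + J² (F(J, P) = J² + P = P + J²)
H(b) = 1/100
-H(F(11, 1/(-2 + 11))) = -1*1/100 = -1/100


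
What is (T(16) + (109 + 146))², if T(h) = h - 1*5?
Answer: 70756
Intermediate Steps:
T(h) = -5 + h (T(h) = h - 5 = -5 + h)
(T(16) + (109 + 146))² = ((-5 + 16) + (109 + 146))² = (11 + 255)² = 266² = 70756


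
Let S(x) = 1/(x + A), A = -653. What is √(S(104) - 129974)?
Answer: I*√4352699347/183 ≈ 360.52*I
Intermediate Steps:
S(x) = 1/(-653 + x) (S(x) = 1/(x - 653) = 1/(-653 + x))
√(S(104) - 129974) = √(1/(-653 + 104) - 129974) = √(1/(-549) - 129974) = √(-1/549 - 129974) = √(-71355727/549) = I*√4352699347/183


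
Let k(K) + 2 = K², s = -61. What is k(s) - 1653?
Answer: 2066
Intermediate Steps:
k(K) = -2 + K²
k(s) - 1653 = (-2 + (-61)²) - 1653 = (-2 + 3721) - 1653 = 3719 - 1653 = 2066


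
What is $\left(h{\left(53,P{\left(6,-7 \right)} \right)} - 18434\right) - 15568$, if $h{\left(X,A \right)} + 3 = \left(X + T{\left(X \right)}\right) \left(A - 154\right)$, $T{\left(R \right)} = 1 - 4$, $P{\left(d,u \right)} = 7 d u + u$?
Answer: $-56755$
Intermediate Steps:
$P{\left(d,u \right)} = u + 7 d u$ ($P{\left(d,u \right)} = 7 d u + u = u + 7 d u$)
$T{\left(R \right)} = -3$
$h{\left(X,A \right)} = -3 + \left(-154 + A\right) \left(-3 + X\right)$ ($h{\left(X,A \right)} = -3 + \left(X - 3\right) \left(A - 154\right) = -3 + \left(-3 + X\right) \left(-154 + A\right) = -3 + \left(-154 + A\right) \left(-3 + X\right)$)
$\left(h{\left(53,P{\left(6,-7 \right)} \right)} - 18434\right) - 15568 = \left(\left(459 - 8162 - 3 \left(- 7 \left(1 + 7 \cdot 6\right)\right) + - 7 \left(1 + 7 \cdot 6\right) 53\right) - 18434\right) - 15568 = \left(\left(459 - 8162 - 3 \left(- 7 \left(1 + 42\right)\right) + - 7 \left(1 + 42\right) 53\right) - 18434\right) - 15568 = \left(\left(459 - 8162 - 3 \left(\left(-7\right) 43\right) + \left(-7\right) 43 \cdot 53\right) - 18434\right) - 15568 = \left(\left(459 - 8162 - -903 - 15953\right) - 18434\right) - 15568 = \left(\left(459 - 8162 + 903 - 15953\right) - 18434\right) - 15568 = \left(-22753 - 18434\right) - 15568 = -41187 - 15568 = -56755$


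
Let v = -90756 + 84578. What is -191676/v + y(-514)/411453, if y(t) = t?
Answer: 39431244868/1270978317 ≈ 31.024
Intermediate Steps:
v = -6178
-191676/v + y(-514)/411453 = -191676/(-6178) - 514/411453 = -191676*(-1/6178) - 514*1/411453 = 95838/3089 - 514/411453 = 39431244868/1270978317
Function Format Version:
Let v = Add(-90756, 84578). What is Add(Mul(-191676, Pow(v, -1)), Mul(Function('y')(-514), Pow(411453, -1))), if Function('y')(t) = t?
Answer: Rational(39431244868, 1270978317) ≈ 31.024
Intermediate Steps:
v = -6178
Add(Mul(-191676, Pow(v, -1)), Mul(Function('y')(-514), Pow(411453, -1))) = Add(Mul(-191676, Pow(-6178, -1)), Mul(-514, Pow(411453, -1))) = Add(Mul(-191676, Rational(-1, 6178)), Mul(-514, Rational(1, 411453))) = Add(Rational(95838, 3089), Rational(-514, 411453)) = Rational(39431244868, 1270978317)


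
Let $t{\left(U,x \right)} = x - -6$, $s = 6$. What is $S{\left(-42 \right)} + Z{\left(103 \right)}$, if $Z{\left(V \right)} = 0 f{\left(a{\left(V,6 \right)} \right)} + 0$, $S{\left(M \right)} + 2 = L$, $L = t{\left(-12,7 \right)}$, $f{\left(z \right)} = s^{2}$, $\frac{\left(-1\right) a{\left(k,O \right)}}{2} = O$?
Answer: $11$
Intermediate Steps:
$a{\left(k,O \right)} = - 2 O$
$t{\left(U,x \right)} = 6 + x$ ($t{\left(U,x \right)} = x + 6 = 6 + x$)
$f{\left(z \right)} = 36$ ($f{\left(z \right)} = 6^{2} = 36$)
$L = 13$ ($L = 6 + 7 = 13$)
$S{\left(M \right)} = 11$ ($S{\left(M \right)} = -2 + 13 = 11$)
$Z{\left(V \right)} = 0$ ($Z{\left(V \right)} = 0 \cdot 36 + 0 = 0 + 0 = 0$)
$S{\left(-42 \right)} + Z{\left(103 \right)} = 11 + 0 = 11$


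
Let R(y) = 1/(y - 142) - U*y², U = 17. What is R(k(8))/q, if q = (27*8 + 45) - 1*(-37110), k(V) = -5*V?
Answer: -4950401/6801522 ≈ -0.72784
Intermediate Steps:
R(y) = 1/(-142 + y) - 17*y² (R(y) = 1/(y - 142) - 17*y² = 1/(-142 + y) - 17*y²)
q = 37371 (q = (216 + 45) + 37110 = 261 + 37110 = 37371)
R(k(8))/q = ((1 - 17*(-5*8)³ + 2414*(-5*8)²)/(-142 - 5*8))/37371 = ((1 - 17*(-40)³ + 2414*(-40)²)/(-142 - 40))*(1/37371) = ((1 - 17*(-64000) + 2414*1600)/(-182))*(1/37371) = -(1 + 1088000 + 3862400)/182*(1/37371) = -1/182*4950401*(1/37371) = -4950401/182*1/37371 = -4950401/6801522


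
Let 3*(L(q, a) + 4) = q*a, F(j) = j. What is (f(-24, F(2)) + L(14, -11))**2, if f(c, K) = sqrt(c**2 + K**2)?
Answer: 32776/9 - 664*sqrt(145)/3 ≈ 976.57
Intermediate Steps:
L(q, a) = -4 + a*q/3 (L(q, a) = -4 + (q*a)/3 = -4 + (a*q)/3 = -4 + a*q/3)
f(c, K) = sqrt(K**2 + c**2)
(f(-24, F(2)) + L(14, -11))**2 = (sqrt(2**2 + (-24)**2) + (-4 + (1/3)*(-11)*14))**2 = (sqrt(4 + 576) + (-4 - 154/3))**2 = (sqrt(580) - 166/3)**2 = (2*sqrt(145) - 166/3)**2 = (-166/3 + 2*sqrt(145))**2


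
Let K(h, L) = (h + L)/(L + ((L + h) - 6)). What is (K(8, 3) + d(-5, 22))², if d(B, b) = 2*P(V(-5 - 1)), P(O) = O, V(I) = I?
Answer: 7225/64 ≈ 112.89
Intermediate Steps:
d(B, b) = -12 (d(B, b) = 2*(-5 - 1) = 2*(-6) = -12)
K(h, L) = (L + h)/(-6 + h + 2*L) (K(h, L) = (L + h)/(L + (-6 + L + h)) = (L + h)/(-6 + h + 2*L))
(K(8, 3) + d(-5, 22))² = ((3 + 8)/(-6 + 8 + 2*3) - 12)² = (11/(-6 + 8 + 6) - 12)² = (11/8 - 12)² = (-85/8)² = 7225/64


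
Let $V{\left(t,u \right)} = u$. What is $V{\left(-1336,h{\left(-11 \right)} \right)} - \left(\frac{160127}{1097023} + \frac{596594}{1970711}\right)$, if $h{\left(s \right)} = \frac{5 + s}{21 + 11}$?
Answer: $- \frac{22006407959403}{34590644693648} \approx -0.6362$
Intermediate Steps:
$h{\left(s \right)} = \frac{5}{32} + \frac{s}{32}$ ($h{\left(s \right)} = \frac{5 + s}{32} = \left(5 + s\right) \frac{1}{32} = \frac{5}{32} + \frac{s}{32}$)
$V{\left(-1336,h{\left(-11 \right)} \right)} - \left(\frac{160127}{1097023} + \frac{596594}{1970711}\right) = \left(\frac{5}{32} + \frac{1}{32} \left(-11\right)\right) - \left(\frac{160127}{1097023} + \frac{596594}{1970711}\right) = \left(\frac{5}{32} - \frac{11}{32}\right) - \frac{970041379959}{2161915293353} = - \frac{3}{16} - \frac{970041379959}{2161915293353} = - \frac{22006407959403}{34590644693648}$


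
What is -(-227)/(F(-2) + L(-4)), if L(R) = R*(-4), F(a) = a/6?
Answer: 681/47 ≈ 14.489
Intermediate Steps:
F(a) = a/6 (F(a) = a*(⅙) = a/6)
L(R) = -4*R
-(-227)/(F(-2) + L(-4)) = -(-227)/((⅙)*(-2) - 4*(-4)) = -(-227)/(-⅓ + 16) = -(-227)/47/3 = -(-227)*3/47 = -1*(-681/47) = 681/47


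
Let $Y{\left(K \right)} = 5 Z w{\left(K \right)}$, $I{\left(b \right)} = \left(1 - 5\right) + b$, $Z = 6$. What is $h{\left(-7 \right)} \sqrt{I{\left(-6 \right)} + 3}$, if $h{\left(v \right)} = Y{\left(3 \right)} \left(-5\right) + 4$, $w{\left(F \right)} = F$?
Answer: $- 446 i \sqrt{7} \approx - 1180.0 i$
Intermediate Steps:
$I{\left(b \right)} = -4 + b$
$Y{\left(K \right)} = 30 K$ ($Y{\left(K \right)} = 5 \cdot 6 K = 30 K$)
$h{\left(v \right)} = -446$ ($h{\left(v \right)} = 30 \cdot 3 \left(-5\right) + 4 = 90 \left(-5\right) + 4 = -450 + 4 = -446$)
$h{\left(-7 \right)} \sqrt{I{\left(-6 \right)} + 3} = - 446 \sqrt{\left(-4 - 6\right) + 3} = - 446 \sqrt{-10 + 3} = - 446 \sqrt{-7} = - 446 i \sqrt{7}$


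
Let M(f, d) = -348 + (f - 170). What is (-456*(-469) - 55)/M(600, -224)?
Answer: 213809/82 ≈ 2607.4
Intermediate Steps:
M(f, d) = -518 + f (M(f, d) = -348 + (-170 + f) = -518 + f)
(-456*(-469) - 55)/M(600, -224) = (-456*(-469) - 55)/(-518 + 600) = (213864 - 55)/82 = 213809*(1/82) = 213809/82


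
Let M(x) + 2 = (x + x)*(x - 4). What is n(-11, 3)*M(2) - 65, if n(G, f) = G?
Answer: 45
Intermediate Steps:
M(x) = -2 + 2*x*(-4 + x) (M(x) = -2 + (x + x)*(x - 4) = -2 + (2*x)*(-4 + x) = -2 + 2*x*(-4 + x))
n(-11, 3)*M(2) - 65 = -11*(-2 - 8*2 + 2*2²) - 65 = -11*(-2 - 16 + 2*4) - 65 = -11*(-2 - 16 + 8) - 65 = -11*(-10) - 65 = 110 - 65 = 45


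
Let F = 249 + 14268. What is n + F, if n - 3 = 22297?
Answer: 36817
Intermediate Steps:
n = 22300 (n = 3 + 22297 = 22300)
F = 14517
n + F = 22300 + 14517 = 36817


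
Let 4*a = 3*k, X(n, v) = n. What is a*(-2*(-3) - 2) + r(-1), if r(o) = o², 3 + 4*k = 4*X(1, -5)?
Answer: 7/4 ≈ 1.7500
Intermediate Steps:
k = ¼ (k = -¾ + (4*1)/4 = -¾ + (¼)*4 = -¾ + 1 = ¼ ≈ 0.25000)
a = 3/16 (a = (3*(¼))/4 = (¼)*(¾) = 3/16 ≈ 0.18750)
a*(-2*(-3) - 2) + r(-1) = 3*(-2*(-3) - 2)/16 + (-1)² = 3*(6 - 2)/16 + 1 = (3/16)*4 + 1 = ¾ + 1 = 7/4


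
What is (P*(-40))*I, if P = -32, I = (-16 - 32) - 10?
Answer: -74240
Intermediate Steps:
I = -58 (I = -48 - 10 = -58)
(P*(-40))*I = -32*(-40)*(-58) = 1280*(-58) = -74240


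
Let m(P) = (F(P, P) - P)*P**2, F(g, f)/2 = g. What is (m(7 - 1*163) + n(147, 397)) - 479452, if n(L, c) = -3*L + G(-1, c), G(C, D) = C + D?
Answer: -4275913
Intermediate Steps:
F(g, f) = 2*g
n(L, c) = -1 + c - 3*L (n(L, c) = -3*L + (-1 + c) = -1 + c - 3*L)
m(P) = P**3 (m(P) = (2*P - P)*P**2 = P*P**2 = P**3)
(m(7 - 1*163) + n(147, 397)) - 479452 = ((7 - 1*163)**3 + (-1 + 397 - 3*147)) - 479452 = ((7 - 163)**3 + (-1 + 397 - 441)) - 479452 = ((-156)**3 - 45) - 479452 = (-3796416 - 45) - 479452 = -3796461 - 479452 = -4275913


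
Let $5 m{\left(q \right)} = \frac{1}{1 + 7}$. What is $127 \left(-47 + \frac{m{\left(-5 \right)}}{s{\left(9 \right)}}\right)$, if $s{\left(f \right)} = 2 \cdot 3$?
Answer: $- \frac{1432433}{240} \approx -5968.5$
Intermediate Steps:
$s{\left(f \right)} = 6$
$m{\left(q \right)} = \frac{1}{40}$ ($m{\left(q \right)} = \frac{1}{5 \left(1 + 7\right)} = \frac{1}{5 \cdot 8} = \frac{1}{5} \cdot \frac{1}{8} = \frac{1}{40}$)
$127 \left(-47 + \frac{m{\left(-5 \right)}}{s{\left(9 \right)}}\right) = 127 \left(-47 + \frac{1}{40 \cdot 6}\right) = 127 \left(-47 + \frac{1}{40} \cdot \frac{1}{6}\right) = 127 \left(-47 + \frac{1}{240}\right) = 127 \left(- \frac{11279}{240}\right) = - \frac{1432433}{240}$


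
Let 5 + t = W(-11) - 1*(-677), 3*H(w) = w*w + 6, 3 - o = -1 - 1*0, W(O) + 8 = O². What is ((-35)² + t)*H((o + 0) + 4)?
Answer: 46900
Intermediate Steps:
W(O) = -8 + O²
o = 4 (o = 3 - (-1 - 1*0) = 3 - (-1 + 0) = 3 - 1*(-1) = 3 + 1 = 4)
H(w) = 2 + w²/3 (H(w) = (w*w + 6)/3 = (w² + 6)/3 = (6 + w²)/3 = 2 + w²/3)
t = 785 (t = -5 + ((-8 + (-11)²) - 1*(-677)) = -5 + ((-8 + 121) + 677) = -5 + (113 + 677) = -5 + 790 = 785)
((-35)² + t)*H((o + 0) + 4) = ((-35)² + 785)*(2 + ((4 + 0) + 4)²/3) = (1225 + 785)*(2 + (4 + 4)²/3) = 2010*(2 + (⅓)*8²) = 2010*(2 + (⅓)*64) = 2010*(2 + 64/3) = 2010*(70/3) = 46900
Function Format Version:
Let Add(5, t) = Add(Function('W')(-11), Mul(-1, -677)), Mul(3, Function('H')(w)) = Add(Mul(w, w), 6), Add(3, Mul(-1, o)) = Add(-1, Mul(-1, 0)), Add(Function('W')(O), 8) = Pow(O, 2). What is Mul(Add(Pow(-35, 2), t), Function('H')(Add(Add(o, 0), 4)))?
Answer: 46900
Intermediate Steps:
Function('W')(O) = Add(-8, Pow(O, 2))
o = 4 (o = Add(3, Mul(-1, Add(-1, Mul(-1, 0)))) = Add(3, Mul(-1, Add(-1, 0))) = Add(3, Mul(-1, -1)) = Add(3, 1) = 4)
Function('H')(w) = Add(2, Mul(Rational(1, 3), Pow(w, 2))) (Function('H')(w) = Mul(Rational(1, 3), Add(Mul(w, w), 6)) = Mul(Rational(1, 3), Add(Pow(w, 2), 6)) = Mul(Rational(1, 3), Add(6, Pow(w, 2))) = Add(2, Mul(Rational(1, 3), Pow(w, 2))))
t = 785 (t = Add(-5, Add(Add(-8, Pow(-11, 2)), Mul(-1, -677))) = Add(-5, Add(Add(-8, 121), 677)) = Add(-5, Add(113, 677)) = Add(-5, 790) = 785)
Mul(Add(Pow(-35, 2), t), Function('H')(Add(Add(o, 0), 4))) = Mul(Add(Pow(-35, 2), 785), Add(2, Mul(Rational(1, 3), Pow(Add(Add(4, 0), 4), 2)))) = Mul(Add(1225, 785), Add(2, Mul(Rational(1, 3), Pow(Add(4, 4), 2)))) = Mul(2010, Add(2, Mul(Rational(1, 3), Pow(8, 2)))) = Mul(2010, Add(2, Mul(Rational(1, 3), 64))) = Mul(2010, Add(2, Rational(64, 3))) = Mul(2010, Rational(70, 3)) = 46900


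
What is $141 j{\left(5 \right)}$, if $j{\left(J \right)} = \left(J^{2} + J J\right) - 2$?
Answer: $6768$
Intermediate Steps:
$j{\left(J \right)} = -2 + 2 J^{2}$ ($j{\left(J \right)} = \left(J^{2} + J^{2}\right) - 2 = 2 J^{2} - 2 = -2 + 2 J^{2}$)
$141 j{\left(5 \right)} = 141 \left(-2 + 2 \cdot 5^{2}\right) = 141 \left(-2 + 2 \cdot 25\right) = 141 \left(-2 + 50\right) = 141 \cdot 48 = 6768$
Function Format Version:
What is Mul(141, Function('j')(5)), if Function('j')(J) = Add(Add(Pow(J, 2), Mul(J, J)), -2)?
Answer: 6768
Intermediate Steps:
Function('j')(J) = Add(-2, Mul(2, Pow(J, 2))) (Function('j')(J) = Add(Add(Pow(J, 2), Pow(J, 2)), -2) = Add(Mul(2, Pow(J, 2)), -2) = Add(-2, Mul(2, Pow(J, 2))))
Mul(141, Function('j')(5)) = Mul(141, Add(-2, Mul(2, Pow(5, 2)))) = Mul(141, Add(-2, Mul(2, 25))) = Mul(141, Add(-2, 50)) = Mul(141, 48) = 6768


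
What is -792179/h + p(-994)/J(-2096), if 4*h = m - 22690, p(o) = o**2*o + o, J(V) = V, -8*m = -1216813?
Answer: 3880600038443/8282344 ≈ 4.6854e+5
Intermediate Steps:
m = 1216813/8 (m = -1/8*(-1216813) = 1216813/8 ≈ 1.5210e+5)
p(o) = o + o**3 (p(o) = o**3 + o = o + o**3)
h = 1035293/32 (h = (1216813/8 - 22690)/4 = (1/4)*(1035293/8) = 1035293/32 ≈ 32353.)
-792179/h + p(-994)/J(-2096) = -792179/1035293/32 + (-994 + (-994)**3)/(-2096) = -792179*32/1035293 + (-994 - 982107784)*(-1/2096) = -25349728/1035293 - 982108778*(-1/2096) = -25349728/1035293 + 491054389/1048 = 3880600038443/8282344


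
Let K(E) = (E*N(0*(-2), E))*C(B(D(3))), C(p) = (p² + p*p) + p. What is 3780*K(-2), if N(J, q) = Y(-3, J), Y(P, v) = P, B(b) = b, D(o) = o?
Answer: 476280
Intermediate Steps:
C(p) = p + 2*p² (C(p) = (p² + p²) + p = 2*p² + p = p + 2*p²)
N(J, q) = -3
K(E) = -63*E (K(E) = (E*(-3))*(3*(1 + 2*3)) = (-3*E)*(3*(1 + 6)) = (-3*E)*(3*7) = -3*E*21 = -63*E)
3780*K(-2) = 3780*(-63*(-2)) = 3780*126 = 476280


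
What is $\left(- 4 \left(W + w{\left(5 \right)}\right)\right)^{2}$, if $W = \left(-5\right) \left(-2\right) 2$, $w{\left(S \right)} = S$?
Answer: $10000$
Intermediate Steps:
$W = 20$ ($W = 10 \cdot 2 = 20$)
$\left(- 4 \left(W + w{\left(5 \right)}\right)\right)^{2} = \left(- 4 \left(20 + 5\right)\right)^{2} = \left(\left(-4\right) 25\right)^{2} = \left(-100\right)^{2} = 10000$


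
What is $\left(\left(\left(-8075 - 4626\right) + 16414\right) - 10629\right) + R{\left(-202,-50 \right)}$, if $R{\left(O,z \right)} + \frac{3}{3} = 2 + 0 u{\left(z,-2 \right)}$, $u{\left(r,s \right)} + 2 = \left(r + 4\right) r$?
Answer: $-6915$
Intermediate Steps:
$u{\left(r,s \right)} = -2 + r \left(4 + r\right)$ ($u{\left(r,s \right)} = -2 + \left(r + 4\right) r = -2 + \left(4 + r\right) r = -2 + r \left(4 + r\right)$)
$R{\left(O,z \right)} = 1$ ($R{\left(O,z \right)} = -1 + \left(2 + 0 \left(-2 + z^{2} + 4 z\right)\right) = -1 + \left(2 + 0\right) = -1 + 2 = 1$)
$\left(\left(\left(-8075 - 4626\right) + 16414\right) - 10629\right) + R{\left(-202,-50 \right)} = \left(\left(\left(-8075 - 4626\right) + 16414\right) - 10629\right) + 1 = \left(\left(-12701 + 16414\right) - 10629\right) + 1 = \left(3713 - 10629\right) + 1 = -6916 + 1 = -6915$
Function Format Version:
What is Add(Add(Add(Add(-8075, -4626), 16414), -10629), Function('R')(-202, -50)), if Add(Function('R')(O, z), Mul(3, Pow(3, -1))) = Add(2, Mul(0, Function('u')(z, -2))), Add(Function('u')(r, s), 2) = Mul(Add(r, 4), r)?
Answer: -6915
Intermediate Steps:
Function('u')(r, s) = Add(-2, Mul(r, Add(4, r))) (Function('u')(r, s) = Add(-2, Mul(Add(r, 4), r)) = Add(-2, Mul(Add(4, r), r)) = Add(-2, Mul(r, Add(4, r))))
Function('R')(O, z) = 1 (Function('R')(O, z) = Add(-1, Add(2, Mul(0, Add(-2, Pow(z, 2), Mul(4, z))))) = Add(-1, Add(2, 0)) = Add(-1, 2) = 1)
Add(Add(Add(Add(-8075, -4626), 16414), -10629), Function('R')(-202, -50)) = Add(Add(Add(Add(-8075, -4626), 16414), -10629), 1) = Add(Add(Add(-12701, 16414), -10629), 1) = Add(Add(3713, -10629), 1) = Add(-6916, 1) = -6915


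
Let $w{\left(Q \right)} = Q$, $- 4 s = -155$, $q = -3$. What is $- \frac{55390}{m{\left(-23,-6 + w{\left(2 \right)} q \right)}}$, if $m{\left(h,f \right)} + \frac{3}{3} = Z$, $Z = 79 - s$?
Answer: $- \frac{221560}{157} \approx -1411.2$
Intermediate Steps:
$s = \frac{155}{4}$ ($s = \left(- \frac{1}{4}\right) \left(-155\right) = \frac{155}{4} \approx 38.75$)
$Z = \frac{161}{4}$ ($Z = 79 - \frac{155}{4} = \frac{161}{4} \approx 40.25$)
$m{\left(h,f \right)} = \frac{157}{4}$ ($m{\left(h,f \right)} = -1 + \frac{161}{4} = \frac{157}{4}$)
$- \frac{55390}{m{\left(-23,-6 + w{\left(2 \right)} q \right)}} = - \frac{55390}{\frac{157}{4}} = \left(-55390\right) \frac{4}{157} = - \frac{221560}{157}$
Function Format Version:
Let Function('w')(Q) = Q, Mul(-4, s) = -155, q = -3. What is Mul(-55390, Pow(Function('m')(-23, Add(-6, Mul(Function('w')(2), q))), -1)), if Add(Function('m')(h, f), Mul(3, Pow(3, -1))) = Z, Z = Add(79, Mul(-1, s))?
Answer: Rational(-221560, 157) ≈ -1411.2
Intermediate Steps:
s = Rational(155, 4) (s = Mul(Rational(-1, 4), -155) = Rational(155, 4) ≈ 38.750)
Z = Rational(161, 4) (Z = Add(79, Mul(-1, Rational(155, 4))) = Add(79, Rational(-155, 4)) = Rational(161, 4) ≈ 40.250)
Function('m')(h, f) = Rational(157, 4) (Function('m')(h, f) = Add(-1, Rational(161, 4)) = Rational(157, 4))
Mul(-55390, Pow(Function('m')(-23, Add(-6, Mul(Function('w')(2), q))), -1)) = Mul(-55390, Pow(Rational(157, 4), -1)) = Mul(-55390, Rational(4, 157)) = Rational(-221560, 157)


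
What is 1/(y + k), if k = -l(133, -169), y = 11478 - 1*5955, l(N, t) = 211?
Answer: 1/5312 ≈ 0.00018825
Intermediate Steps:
y = 5523 (y = 11478 - 5955 = 5523)
k = -211 (k = -1*211 = -211)
1/(y + k) = 1/(5523 - 211) = 1/5312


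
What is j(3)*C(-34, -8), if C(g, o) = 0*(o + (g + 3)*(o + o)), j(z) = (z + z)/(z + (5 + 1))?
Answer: 0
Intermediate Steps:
j(z) = 2*z/(6 + z) (j(z) = (2*z)/(z + 6) = (2*z)/(6 + z) = 2*z/(6 + z))
C(g, o) = 0 (C(g, o) = 0*(o + (3 + g)*(2*o)) = 0*(o + 2*o*(3 + g)) = 0)
j(3)*C(-34, -8) = (2*3/(6 + 3))*0 = (2*3/9)*0 = (2*3*(⅑))*0 = (⅔)*0 = 0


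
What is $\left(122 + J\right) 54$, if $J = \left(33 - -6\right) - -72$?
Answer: $12582$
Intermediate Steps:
$J = 111$ ($J = \left(33 + 6\right) + 72 = 39 + 72 = 111$)
$\left(122 + J\right) 54 = \left(122 + 111\right) 54 = 233 \cdot 54 = 12582$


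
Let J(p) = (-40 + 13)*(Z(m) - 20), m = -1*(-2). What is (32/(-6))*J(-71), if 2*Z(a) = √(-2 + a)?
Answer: -2880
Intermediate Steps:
m = 2
Z(a) = √(-2 + a)/2
J(p) = 540 (J(p) = (-40 + 13)*(√(-2 + 2)/2 - 20) = -27*(√0/2 - 20) = -27*((½)*0 - 20) = -27*(0 - 20) = -27*(-20) = 540)
(32/(-6))*J(-71) = (32/(-6))*540 = (32*(-⅙))*540 = -16/3*540 = -2880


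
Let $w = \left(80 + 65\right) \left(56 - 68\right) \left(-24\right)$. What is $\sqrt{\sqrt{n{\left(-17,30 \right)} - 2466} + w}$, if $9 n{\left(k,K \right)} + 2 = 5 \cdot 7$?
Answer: $\frac{\sqrt{375840 + 3 i \sqrt{22161}}}{3} \approx 204.35 + 0.12141 i$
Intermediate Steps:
$n{\left(k,K \right)} = \frac{11}{3}$ ($n{\left(k,K \right)} = - \frac{2}{9} + \frac{5 \cdot 7}{9} = - \frac{2}{9} + \frac{1}{9} \cdot 35 = - \frac{2}{9} + \frac{35}{9} = \frac{11}{3}$)
$w = 41760$ ($w = 145 \left(-12\right) \left(-24\right) = \left(-1740\right) \left(-24\right) = 41760$)
$\sqrt{\sqrt{n{\left(-17,30 \right)} - 2466} + w} = \sqrt{\sqrt{\frac{11}{3} - 2466} + 41760} = \sqrt{\sqrt{- \frac{7387}{3}} + 41760} = \sqrt{\frac{i \sqrt{22161}}{3} + 41760} = \sqrt{41760 + \frac{i \sqrt{22161}}{3}}$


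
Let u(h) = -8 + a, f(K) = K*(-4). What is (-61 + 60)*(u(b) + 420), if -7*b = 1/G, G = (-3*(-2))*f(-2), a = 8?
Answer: -420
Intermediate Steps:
f(K) = -4*K
G = 48 (G = (-3*(-2))*(-4*(-2)) = 6*8 = 48)
b = -1/336 (b = -⅐/48 = -⅐*1/48 = -1/336 ≈ -0.0029762)
u(h) = 0 (u(h) = -8 + 8 = 0)
(-61 + 60)*(u(b) + 420) = (-61 + 60)*(0 + 420) = -1*420 = -420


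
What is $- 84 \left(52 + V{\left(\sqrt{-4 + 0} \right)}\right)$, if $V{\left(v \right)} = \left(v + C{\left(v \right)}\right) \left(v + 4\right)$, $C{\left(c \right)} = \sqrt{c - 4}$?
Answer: $-4032 - 672 i - 168 \sqrt{-4 + 2 i} \left(2 + i\right) \approx -3849.5 - 1445.2 i$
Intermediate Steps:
$C{\left(c \right)} = \sqrt{-4 + c}$
$V{\left(v \right)} = \left(4 + v\right) \left(v + \sqrt{-4 + v}\right)$ ($V{\left(v \right)} = \left(v + \sqrt{-4 + v}\right) \left(v + 4\right) = \left(v + \sqrt{-4 + v}\right) \left(4 + v\right) = \left(4 + v\right) \left(v + \sqrt{-4 + v}\right)$)
$- 84 \left(52 + V{\left(\sqrt{-4 + 0} \right)}\right) = - 84 \left(52 + \left(\left(\sqrt{-4 + 0}\right)^{2} + 4 \sqrt{-4 + 0} + 4 \sqrt{-4 + \sqrt{-4 + 0}} + \sqrt{-4 + 0} \sqrt{-4 + \sqrt{-4 + 0}}\right)\right) = - 84 \left(52 + \left(\left(\sqrt{-4}\right)^{2} + 4 \sqrt{-4} + 4 \sqrt{-4 + \sqrt{-4}} + \sqrt{-4} \sqrt{-4 + \sqrt{-4}}\right)\right) = - 84 \left(52 + \left(\left(2 i\right)^{2} + 4 \cdot 2 i + 4 \sqrt{-4 + 2 i} + 2 i \sqrt{-4 + 2 i}\right)\right) = - 84 \left(52 + \left(-4 + 8 i + 4 \sqrt{-4 + 2 i} + 2 i \sqrt{-4 + 2 i}\right)\right) = - 84 \left(52 + \left(-4 + 4 \sqrt{-4 + 2 i} + 8 i + 2 i \sqrt{-4 + 2 i}\right)\right) = - 84 \left(48 + 4 \sqrt{-4 + 2 i} + 8 i + 2 i \sqrt{-4 + 2 i}\right) = -4032 - 672 i - 336 \sqrt{-4 + 2 i} - 168 i \sqrt{-4 + 2 i}$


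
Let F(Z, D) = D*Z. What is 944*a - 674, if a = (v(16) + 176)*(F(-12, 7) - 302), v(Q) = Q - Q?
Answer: -64132258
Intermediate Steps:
v(Q) = 0
a = -67936 (a = (0 + 176)*(7*(-12) - 302) = 176*(-84 - 302) = 176*(-386) = -67936)
944*a - 674 = 944*(-67936) - 674 = -64131584 - 674 = -64132258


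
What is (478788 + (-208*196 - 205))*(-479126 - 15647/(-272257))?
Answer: -57110949182459025/272257 ≈ -2.0977e+11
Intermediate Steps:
(478788 + (-208*196 - 205))*(-479126 - 15647/(-272257)) = (478788 + (-40768 - 205))*(-479126 - 15647*(-1/272257)) = (478788 - 40973)*(-479126 + 15647/272257) = 437815*(-130445391735/272257) = -57110949182459025/272257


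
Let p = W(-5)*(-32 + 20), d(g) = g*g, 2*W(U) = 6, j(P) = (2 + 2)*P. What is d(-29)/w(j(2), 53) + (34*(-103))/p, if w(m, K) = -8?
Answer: -565/72 ≈ -7.8472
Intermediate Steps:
j(P) = 4*P
W(U) = 3 (W(U) = (½)*6 = 3)
d(g) = g²
p = -36 (p = 3*(-32 + 20) = 3*(-12) = -36)
d(-29)/w(j(2), 53) + (34*(-103))/p = (-29)²/(-8) + (34*(-103))/(-36) = 841*(-⅛) - 3502*(-1/36) = -841/8 + 1751/18 = -565/72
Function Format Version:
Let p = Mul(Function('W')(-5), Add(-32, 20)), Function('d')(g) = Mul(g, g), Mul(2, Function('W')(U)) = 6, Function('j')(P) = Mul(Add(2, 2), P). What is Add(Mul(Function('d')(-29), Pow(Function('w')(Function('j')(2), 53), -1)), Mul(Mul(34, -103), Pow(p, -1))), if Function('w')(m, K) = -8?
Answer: Rational(-565, 72) ≈ -7.8472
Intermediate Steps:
Function('j')(P) = Mul(4, P)
Function('W')(U) = 3 (Function('W')(U) = Mul(Rational(1, 2), 6) = 3)
Function('d')(g) = Pow(g, 2)
p = -36 (p = Mul(3, Add(-32, 20)) = Mul(3, -12) = -36)
Add(Mul(Function('d')(-29), Pow(Function('w')(Function('j')(2), 53), -1)), Mul(Mul(34, -103), Pow(p, -1))) = Add(Mul(Pow(-29, 2), Pow(-8, -1)), Mul(Mul(34, -103), Pow(-36, -1))) = Add(Mul(841, Rational(-1, 8)), Mul(-3502, Rational(-1, 36))) = Add(Rational(-841, 8), Rational(1751, 18)) = Rational(-565, 72)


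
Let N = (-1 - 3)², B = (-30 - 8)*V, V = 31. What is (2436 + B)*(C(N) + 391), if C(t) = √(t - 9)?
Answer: 491878 + 1258*√7 ≈ 4.9521e+5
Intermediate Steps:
B = -1178 (B = (-30 - 8)*31 = -38*31 = -1178)
N = 16 (N = (-4)² = 16)
C(t) = √(-9 + t)
(2436 + B)*(C(N) + 391) = (2436 - 1178)*(√(-9 + 16) + 391) = 1258*(√7 + 391) = 1258*(391 + √7) = 491878 + 1258*√7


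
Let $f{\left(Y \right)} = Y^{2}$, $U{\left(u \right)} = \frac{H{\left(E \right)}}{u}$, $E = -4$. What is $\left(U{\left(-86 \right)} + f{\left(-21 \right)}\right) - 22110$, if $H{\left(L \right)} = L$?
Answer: $- \frac{931765}{43} \approx -21669.0$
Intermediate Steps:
$U{\left(u \right)} = - \frac{4}{u}$
$\left(U{\left(-86 \right)} + f{\left(-21 \right)}\right) - 22110 = \left(- \frac{4}{-86} + \left(-21\right)^{2}\right) - 22110 = \left(\left(-4\right) \left(- \frac{1}{86}\right) + 441\right) - 22110 = \left(\frac{2}{43} + 441\right) - 22110 = \frac{18965}{43} - 22110 = - \frac{931765}{43}$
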